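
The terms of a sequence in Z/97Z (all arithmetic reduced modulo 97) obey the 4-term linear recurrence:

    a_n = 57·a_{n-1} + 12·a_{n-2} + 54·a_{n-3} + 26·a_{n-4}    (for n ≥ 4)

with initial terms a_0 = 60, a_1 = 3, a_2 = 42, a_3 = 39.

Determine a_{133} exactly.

9

a_4 = 57·39 + 12·42 + 54·3 + 26·60 = 84
a_5 = 57·84 + 12·39 + 54·42 + 26·3 = 36
a_6 = 57·36 + 12·84 + 54·39 + 26·42 = 50
a_7 = 57·50 + 12·36 + 54·84 + 26·39 = 5
a_8 = 57·5 + 12·50 + 54·36 + 26·84 = 66
a_9 = 57·66 + 12·5 + 54·50 + 26·36 = 86
Continuing the recurrence:
  a_10 = 86;  a_11 = 25;  a_12 = 87;  a_13 = 14;  a_14 = 93;  a_15 = 50
  a_16 = 0;  a_17 = 69;  a_18 = 30;  a_19 = 55;  a_20 = 43;  a_21 = 26
  a_22 = 25;  a_23 = 57;  a_24 = 57;  a_25 = 42;  a_26 = 16;  a_27 = 59
  a_28 = 30;  a_29 = 9;  a_30 = 13;  a_31 = 26;  a_32 = 91;  a_33 = 33
  a_34 = 59;  a_35 = 37;  a_36 = 78;  a_37 = 10;  a_38 = 91;  a_39 = 5
  a_40 = 65;  a_41 = 15;  a_42 = 3;  a_43 = 14;  a_44 = 36;  a_45 = 56
  a_46 = 93;  a_47 = 36;  a_48 = 47;  a_49 = 83;  a_50 = 54;  a_51 = 79
  a_52 = 88;  a_53 = 77;  a_54 = 57;  a_55 = 18;  a_56 = 8;  a_57 = 29
  a_58 = 32;  a_59 = 65;  a_60 = 43;  a_61 = 87;  a_62 = 20;  a_63 = 85
  a_64 = 37;  a_65 = 69;  a_66 = 78;  a_67 = 73;  a_68 = 85;  a_69 = 87
  a_70 = 18;  a_71 = 22;  a_72 = 36;  a_73 = 21;  a_74 = 84;  a_75 = 87
  a_76 = 83;  a_77 = 90;  a_78 = 10;  a_79 = 52;  a_80 = 14;  a_81 = 34
  a_82 = 33;  a_83 = 32;  a_84 = 55;  a_85 = 74;  a_86 = 92;  a_87 = 40
  a_88 = 80;  a_89 = 1;  a_90 = 40;  a_91 = 86;  a_92 = 47;  a_93 = 77
  a_94 = 64;  a_95 = 34;  a_96 = 35;  a_97 = 4;  a_98 = 74;  a_99 = 56
  a_100 = 65;  a_101 = 38;  a_102 = 37;  a_103 = 62;  a_104 = 57;  a_105 = 92
  a_106 = 53;  a_107 = 85;  a_108 = 0;  a_109 = 66;  a_110 = 30;  a_111 = 56
  a_112 = 35;  a_113 = 86;  a_114 = 8;  a_115 = 81;  a_116 = 82;  a_117 = 69
  a_118 = 90;  a_119 = 76;  a_120 = 18;  a_121 = 56;  a_122 = 55;  a_123 = 62
  a_124 = 23;  a_125 = 79;  a_126 = 51;  a_127 = 16;  a_128 = 83;  a_129 = 31
  a_130 = 6;  a_131 = 83
a_132 = 57·83 + 12·6 + 54·31 + 26·83 = 2
a_133 = 57·2 + 12·83 + 54·6 + 26·31 = 9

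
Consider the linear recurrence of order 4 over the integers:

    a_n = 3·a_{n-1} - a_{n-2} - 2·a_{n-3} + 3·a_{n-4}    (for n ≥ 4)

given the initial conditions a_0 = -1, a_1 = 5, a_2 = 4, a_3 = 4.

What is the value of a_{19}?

a_4 = 3·4 + -1·4 + -2·5 + 3·-1 = -5
a_5 = 3·-5 + -1·4 + -2·4 + 3·5 = -12
a_6 = 3·-12 + -1·-5 + -2·4 + 3·4 = -27
a_7 = 3·-27 + -1·-12 + -2·-5 + 3·4 = -47
a_8 = 3·-47 + -1·-27 + -2·-12 + 3·-5 = -105
a_9 = 3·-105 + -1·-47 + -2·-27 + 3·-12 = -250
a_10 = 3·-250 + -1·-105 + -2·-47 + 3·-27 = -632
a_11 = 3·-632 + -1·-250 + -2·-105 + 3·-47 = -1577
a_12 = 3·-1577 + -1·-632 + -2·-250 + 3·-105 = -3914
a_13 = 3·-3914 + -1·-1577 + -2·-632 + 3·-250 = -9651
a_14 = 3·-9651 + -1·-3914 + -2·-1577 + 3·-632 = -23781
a_15 = 3·-23781 + -1·-9651 + -2·-3914 + 3·-1577 = -58595
a_16 = 3·-58595 + -1·-23781 + -2·-9651 + 3·-3914 = -144444
a_17 = 3·-144444 + -1·-58595 + -2·-23781 + 3·-9651 = -356128
a_18 = 3·-356128 + -1·-144444 + -2·-58595 + 3·-23781 = -878093
a_19 = 3·-878093 + -1·-356128 + -2·-144444 + 3·-58595 = -2165048

-2165048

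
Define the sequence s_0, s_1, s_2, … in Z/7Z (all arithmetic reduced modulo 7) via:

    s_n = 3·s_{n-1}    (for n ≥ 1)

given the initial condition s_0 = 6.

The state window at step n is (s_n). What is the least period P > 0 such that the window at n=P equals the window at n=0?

6

n=0: window = (6)
n=1: window = (4)
n=2: window = (5)
n=3: window = (1)
n=4: window = (3)
n=5: window = (2)
n=6: window = (6)
window at n=6 equals window at n=0 → period = 6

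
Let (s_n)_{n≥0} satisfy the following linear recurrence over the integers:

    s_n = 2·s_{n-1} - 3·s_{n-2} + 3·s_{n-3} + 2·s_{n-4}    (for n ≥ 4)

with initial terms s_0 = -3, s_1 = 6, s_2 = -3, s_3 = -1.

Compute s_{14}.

4785

s_4 = 2·-1 + -3·-3 + 3·6 + 2·-3 = 19
s_5 = 2·19 + -3·-1 + 3·-3 + 2·6 = 44
s_6 = 2·44 + -3·19 + 3·-1 + 2·-3 = 22
s_7 = 2·22 + -3·44 + 3·19 + 2·-1 = -33
s_8 = 2·-33 + -3·22 + 3·44 + 2·19 = 38
s_9 = 2·38 + -3·-33 + 3·22 + 2·44 = 329
s_10 = 2·329 + -3·38 + 3·-33 + 2·22 = 489
s_11 = 2·489 + -3·329 + 3·38 + 2·-33 = 39
s_12 = 2·39 + -3·489 + 3·329 + 2·38 = -326
s_13 = 2·-326 + -3·39 + 3·489 + 2·329 = 1356
s_14 = 2·1356 + -3·-326 + 3·39 + 2·489 = 4785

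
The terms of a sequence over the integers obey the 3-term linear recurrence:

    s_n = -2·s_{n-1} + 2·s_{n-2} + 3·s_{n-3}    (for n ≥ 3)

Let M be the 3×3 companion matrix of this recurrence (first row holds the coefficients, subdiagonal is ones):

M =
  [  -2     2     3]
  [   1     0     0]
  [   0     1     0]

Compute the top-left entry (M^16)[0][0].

(M^16)[0][0] is the top entry after applying M 16 times to the unit state (1, 0, 0). Equivalently it is h_{18} for the auxiliary sequence (h_n) obeying the same recurrence with h_2 = 1 and h_i = 0 for 0 ≤ i < 2:
h_3 = -2·1 + 2·0 + 3·0 = -2
h_4 = -2·-2 + 2·1 + 3·0 = 6
h_5 = -2·6 + 2·-2 + 3·1 = -13
h_6 = -2·-13 + 2·6 + 3·-2 = 32
h_7 = -2·32 + 2·-13 + 3·6 = -72
h_8 = -2·-72 + 2·32 + 3·-13 = 169
h_9 = -2·169 + 2·-72 + 3·32 = -386
h_10 = -2·-386 + 2·169 + 3·-72 = 894
h_11 = -2·894 + 2·-386 + 3·169 = -2053
h_12 = -2·-2053 + 2·894 + 3·-386 = 4736
h_13 = -2·4736 + 2·-2053 + 3·894 = -10896
h_14 = -2·-10896 + 2·4736 + 3·-2053 = 25105
h_15 = -2·25105 + 2·-10896 + 3·4736 = -57794
h_16 = -2·-57794 + 2·25105 + 3·-10896 = 133110
h_17 = -2·133110 + 2·-57794 + 3·25105 = -306493
h_18 = -2·-306493 + 2·133110 + 3·-57794 = 705824

705824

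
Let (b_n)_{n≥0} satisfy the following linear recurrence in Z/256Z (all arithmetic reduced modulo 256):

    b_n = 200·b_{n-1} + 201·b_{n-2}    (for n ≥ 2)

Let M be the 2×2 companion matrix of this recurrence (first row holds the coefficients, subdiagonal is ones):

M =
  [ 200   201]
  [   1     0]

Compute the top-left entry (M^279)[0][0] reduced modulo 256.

(M^279)[0][0] is the top entry after applying M 279 times to the unit state (1, 0). Equivalently it is h_{280} for the auxiliary sequence (h_n) obeying the same recurrence with h_1 = 1 and h_i = 0 for 0 ≤ i < 1:
h_2 = 200·1 + 201·0 = 200
h_3 = 200·200 + 201·1 = 9
h_4 = 200·9 + 201·200 = 16
h_5 = 200·16 + 201·9 = 145
h_6 = 200·145 + 201·16 = 216
h_7 = 200·216 + 201·145 = 153
h_8 = 200·153 + 201·216 = 32
h_9 = 200·32 + 201·153 = 33
h_10 = 200·33 + 201·32 = 232
h_11 = 200·232 + 201·33 = 41
h_12 = 200·41 + 201·232 = 48
h_13 = 200·48 + 201·41 = 177
h_14 = 200·177 + 201·48 = 248
h_15 = 200·248 + 201·177 = 185
h_16 = 200·185 + 201·248 = 64
h_17 = 200·64 + 201·185 = 65
h_18 = 200·65 + 201·64 = 8
h_19 = 200·8 + 201·65 = 73
h_20 = 200·73 + 201·8 = 80
h_21 = 200·80 + 201·73 = 209
h_22 = 200·209 + 201·80 = 24
h_23 = 200·24 + 201·209 = 217
h_24 = 200·217 + 201·24 = 96
h_25 = 200·96 + 201·217 = 97
h_26 = 200·97 + 201·96 = 40
h_27 = 200·40 + 201·97 = 105
h_28 = 200·105 + 201·40 = 112
h_29 = 200·112 + 201·105 = 241
h_30 = 200·241 + 201·112 = 56
h_31 = 200·56 + 201·241 = 249
h_32 = 200·249 + 201·56 = 128
h_33 = 200·128 + 201·249 = 129
h_34 = 200·129 + 201·128 = 72
h_35 = 200·72 + 201·129 = 137
h_36 = 200·137 + 201·72 = 144
h_37 = 200·144 + 201·137 = 17
h_38 = 200·17 + 201·144 = 88
h_39 = 200·88 + 201·17 = 25
h_40 = 200·25 + 201·88 = 160
h_41 = 200·160 + 201·25 = 161
h_42 = 200·161 + 201·160 = 104
h_43 = 200·104 + 201·161 = 169
h_44 = 200·169 + 201·104 = 176
h_45 = 200·176 + 201·169 = 49
h_46 = 200·49 + 201·176 = 120
h_47 = 200·120 + 201·49 = 57
h_48 = 200·57 + 201·120 = 192
h_49 = 200·192 + 201·57 = 193
h_50 = 200·193 + 201·192 = 136
h_51 = 200·136 + 201·193 = 201
h_52 = 200·201 + 201·136 = 208
h_53 = 200·208 + 201·201 = 81
h_54 = 200·81 + 201·208 = 152
h_55 = 200·152 + 201·81 = 89
h_56 = 200·89 + 201·152 = 224
h_57 = 200·224 + 201·89 = 225
h_58 = 200·225 + 201·224 = 168
h_59 = 200·168 + 201·225 = 233
h_60 = 200·233 + 201·168 = 240
h_61 = 200·240 + 201·233 = 113
h_62 = 200·113 + 201·240 = 184
h_63 = 200·184 + 201·113 = 121
h_64 = 200·121 + 201·184 = 0
h_65 = 200·0 + 201·121 = 1
(h_64, h_65) = (0, 1) = (h_0, h_1), so the sequence has period 64.
280 ≡ 24 (mod 64), hence h_280 = h_24 = 96.

96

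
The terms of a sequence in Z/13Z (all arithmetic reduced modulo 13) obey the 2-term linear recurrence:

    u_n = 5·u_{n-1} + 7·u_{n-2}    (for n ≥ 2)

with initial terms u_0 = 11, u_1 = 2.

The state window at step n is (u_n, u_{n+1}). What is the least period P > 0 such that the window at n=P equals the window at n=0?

12

n=0: window = (11, 2)
n=1: window = (2, 9)
n=2: window = (9, 7)
n=3: window = (7, 7)
n=4: window = (7, 6)
n=5: window = (6, 1)
n=6: window = (1, 8)
n=7: window = (8, 8)
n=8: window = (8, 5)
n=9: window = (5, 3)
n=10: window = (3, 11)
n=11: window = (11, 11)
n=12: window = (11, 2)
window at n=12 equals window at n=0 → period = 12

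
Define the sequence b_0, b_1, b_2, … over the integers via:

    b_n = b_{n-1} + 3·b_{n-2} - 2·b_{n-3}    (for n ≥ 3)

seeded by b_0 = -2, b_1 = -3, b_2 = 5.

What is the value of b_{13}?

5885

b_3 = 1·5 + 3·-3 + -2·-2 = 0
b_4 = 1·0 + 3·5 + -2·-3 = 21
b_5 = 1·21 + 3·0 + -2·5 = 11
b_6 = 1·11 + 3·21 + -2·0 = 74
b_7 = 1·74 + 3·11 + -2·21 = 65
b_8 = 1·65 + 3·74 + -2·11 = 265
b_9 = 1·265 + 3·65 + -2·74 = 312
b_10 = 1·312 + 3·265 + -2·65 = 977
b_11 = 1·977 + 3·312 + -2·265 = 1383
b_12 = 1·1383 + 3·977 + -2·312 = 3690
b_13 = 1·3690 + 3·1383 + -2·977 = 5885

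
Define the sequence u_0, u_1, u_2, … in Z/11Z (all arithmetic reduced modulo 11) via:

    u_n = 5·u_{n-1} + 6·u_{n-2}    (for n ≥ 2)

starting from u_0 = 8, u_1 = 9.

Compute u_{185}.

3

u_2 = 5·9 + 6·8 = 5
u_3 = 5·5 + 6·9 = 2
u_4 = 5·2 + 6·5 = 7
u_5 = 5·7 + 6·2 = 3
u_6 = 5·3 + 6·7 = 2
u_7 = 5·2 + 6·3 = 6
u_8 = 5·6 + 6·2 = 9
u_9 = 5·9 + 6·6 = 4
u_10 = 5·4 + 6·9 = 8
u_11 = 5·8 + 6·4 = 9
(u_10, u_11) = (8, 9) = (u_0, u_1), so the sequence has period 10.
185 ≡ 5 (mod 10), hence u_185 = u_5 = 3.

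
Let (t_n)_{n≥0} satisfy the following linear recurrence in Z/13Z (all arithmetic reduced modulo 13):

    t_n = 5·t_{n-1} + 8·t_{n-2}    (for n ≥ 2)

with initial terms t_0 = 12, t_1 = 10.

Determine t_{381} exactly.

6

t_2 = 5·10 + 8·12 = 3
t_3 = 5·3 + 8·10 = 4
t_4 = 5·4 + 8·3 = 5
t_5 = 5·5 + 8·4 = 5
t_6 = 5·5 + 8·5 = 0
t_7 = 5·0 + 8·5 = 1
t_8 = 5·1 + 8·0 = 5
t_9 = 5·5 + 8·1 = 7
t_10 = 5·7 + 8·5 = 10
t_11 = 5·10 + 8·7 = 2
t_12 = 5·2 + 8·10 = 12
t_13 = 5·12 + 8·2 = 11
t_14 = 5·11 + 8·12 = 8
t_15 = 5·8 + 8·11 = 11
t_16 = 5·11 + 8·8 = 2
t_17 = 5·2 + 8·11 = 7
t_18 = 5·7 + 8·2 = 12
t_19 = 5·12 + 8·7 = 12
t_20 = 5·12 + 8·12 = 0
t_21 = 5·0 + 8·12 = 5
t_22 = 5·5 + 8·0 = 12
t_23 = 5·12 + 8·5 = 9
t_24 = 5·9 + 8·12 = 11
t_25 = 5·11 + 8·9 = 10
t_26 = 5·10 + 8·11 = 8
t_27 = 5·8 + 8·10 = 3
t_28 = 5·3 + 8·8 = 1
t_29 = 5·1 + 8·3 = 3
t_30 = 5·3 + 8·1 = 10
t_31 = 5·10 + 8·3 = 9
t_32 = 5·9 + 8·10 = 8
t_33 = 5·8 + 8·9 = 8
t_34 = 5·8 + 8·8 = 0
t_35 = 5·0 + 8·8 = 12
t_36 = 5·12 + 8·0 = 8
t_37 = 5·8 + 8·12 = 6
t_38 = 5·6 + 8·8 = 3
t_39 = 5·3 + 8·6 = 11
t_40 = 5·11 + 8·3 = 1
t_41 = 5·1 + 8·11 = 2
t_42 = 5·2 + 8·1 = 5
t_43 = 5·5 + 8·2 = 2
t_44 = 5·2 + 8·5 = 11
t_45 = 5·11 + 8·2 = 6
t_46 = 5·6 + 8·11 = 1
t_47 = 5·1 + 8·6 = 1
t_48 = 5·1 + 8·1 = 0
t_49 = 5·0 + 8·1 = 8
t_50 = 5·8 + 8·0 = 1
t_51 = 5·1 + 8·8 = 4
t_52 = 5·4 + 8·1 = 2
t_53 = 5·2 + 8·4 = 3
t_54 = 5·3 + 8·2 = 5
t_55 = 5·5 + 8·3 = 10
t_56 = 5·10 + 8·5 = 12
t_57 = 5·12 + 8·10 = 10
(t_56, t_57) = (12, 10) = (t_0, t_1), so the sequence has period 56.
381 ≡ 45 (mod 56), hence t_381 = t_45 = 6.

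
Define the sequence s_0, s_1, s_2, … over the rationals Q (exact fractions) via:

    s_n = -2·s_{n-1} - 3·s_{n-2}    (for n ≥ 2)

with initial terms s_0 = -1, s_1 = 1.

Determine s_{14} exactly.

-1511

s_2 = -2·1 + -3·-1 = 1
s_3 = -2·1 + -3·1 = -5
s_4 = -2·-5 + -3·1 = 7
s_5 = -2·7 + -3·-5 = 1
s_6 = -2·1 + -3·7 = -23
s_7 = -2·-23 + -3·1 = 43
s_8 = -2·43 + -3·-23 = -17
s_9 = -2·-17 + -3·43 = -95
s_10 = -2·-95 + -3·-17 = 241
s_11 = -2·241 + -3·-95 = -197
s_12 = -2·-197 + -3·241 = -329
s_13 = -2·-329 + -3·-197 = 1249
s_14 = -2·1249 + -3·-329 = -1511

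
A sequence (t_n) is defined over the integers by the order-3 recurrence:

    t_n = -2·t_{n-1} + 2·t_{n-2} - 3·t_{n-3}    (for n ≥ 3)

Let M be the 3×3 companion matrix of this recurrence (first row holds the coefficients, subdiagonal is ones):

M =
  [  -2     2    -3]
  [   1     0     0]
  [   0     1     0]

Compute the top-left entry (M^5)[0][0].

(M^5)[0][0] is the top entry after applying M 5 times to the unit state (1, 0, 0). Equivalently it is h_{7} for the auxiliary sequence (h_n) obeying the same recurrence with h_2 = 1 and h_i = 0 for 0 ≤ i < 2:
h_3 = -2·1 + 2·0 + -3·0 = -2
h_4 = -2·-2 + 2·1 + -3·0 = 6
h_5 = -2·6 + 2·-2 + -3·1 = -19
h_6 = -2·-19 + 2·6 + -3·-2 = 56
h_7 = -2·56 + 2·-19 + -3·6 = -168

-168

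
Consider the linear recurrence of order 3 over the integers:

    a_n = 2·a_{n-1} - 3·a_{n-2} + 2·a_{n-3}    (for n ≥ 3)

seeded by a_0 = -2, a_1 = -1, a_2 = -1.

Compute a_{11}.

a_3 = 2·-1 + -3·-1 + 2·-2 = -3
a_4 = 2·-3 + -3·-1 + 2·-1 = -5
a_5 = 2·-5 + -3·-3 + 2·-1 = -3
a_6 = 2·-3 + -3·-5 + 2·-3 = 3
a_7 = 2·3 + -3·-3 + 2·-5 = 5
a_8 = 2·5 + -3·3 + 2·-3 = -5
a_9 = 2·-5 + -3·5 + 2·3 = -19
a_10 = 2·-19 + -3·-5 + 2·5 = -13
a_11 = 2·-13 + -3·-19 + 2·-5 = 21

21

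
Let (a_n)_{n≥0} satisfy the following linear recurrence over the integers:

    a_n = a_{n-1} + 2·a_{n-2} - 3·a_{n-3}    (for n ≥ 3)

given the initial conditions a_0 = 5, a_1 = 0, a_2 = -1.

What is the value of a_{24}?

a_3 = 1·-1 + 2·0 + -3·5 = -16
a_4 = 1·-16 + 2·-1 + -3·0 = -18
a_5 = 1·-18 + 2·-16 + -3·-1 = -47
a_6 = 1·-47 + 2·-18 + -3·-16 = -35
a_7 = 1·-35 + 2·-47 + -3·-18 = -75
a_8 = 1·-75 + 2·-35 + -3·-47 = -4
a_9 = 1·-4 + 2·-75 + -3·-35 = -49
a_10 = 1·-49 + 2·-4 + -3·-75 = 168
a_11 = 1·168 + 2·-49 + -3·-4 = 82
a_12 = 1·82 + 2·168 + -3·-49 = 565
a_13 = 1·565 + 2·82 + -3·168 = 225
a_14 = 1·225 + 2·565 + -3·82 = 1109
a_15 = 1·1109 + 2·225 + -3·565 = -136
a_16 = 1·-136 + 2·1109 + -3·225 = 1407
a_17 = 1·1407 + 2·-136 + -3·1109 = -2192
a_18 = 1·-2192 + 2·1407 + -3·-136 = 1030
a_19 = 1·1030 + 2·-2192 + -3·1407 = -7575
a_20 = 1·-7575 + 2·1030 + -3·-2192 = 1061
a_21 = 1·1061 + 2·-7575 + -3·1030 = -17179
a_22 = 1·-17179 + 2·1061 + -3·-7575 = 7668
a_23 = 1·7668 + 2·-17179 + -3·1061 = -29873
a_24 = 1·-29873 + 2·7668 + -3·-17179 = 37000

37000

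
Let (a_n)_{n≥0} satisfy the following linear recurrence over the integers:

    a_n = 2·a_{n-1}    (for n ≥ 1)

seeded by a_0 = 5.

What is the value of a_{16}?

a_1 = 2·5 = 10
a_2 = 2·10 = 20
a_3 = 2·20 = 40
a_4 = 2·40 = 80
a_5 = 2·80 = 160
a_6 = 2·160 = 320
a_7 = 2·320 = 640
a_8 = 2·640 = 1280
a_9 = 2·1280 = 2560
a_10 = 2·2560 = 5120
a_11 = 2·5120 = 10240
a_12 = 2·10240 = 20480
a_13 = 2·20480 = 40960
a_14 = 2·40960 = 81920
a_15 = 2·81920 = 163840
a_16 = 2·163840 = 327680

327680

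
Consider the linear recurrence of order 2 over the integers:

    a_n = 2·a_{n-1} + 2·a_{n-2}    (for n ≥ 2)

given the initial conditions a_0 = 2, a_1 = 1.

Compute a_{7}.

a_2 = 2·1 + 2·2 = 6
a_3 = 2·6 + 2·1 = 14
a_4 = 2·14 + 2·6 = 40
a_5 = 2·40 + 2·14 = 108
a_6 = 2·108 + 2·40 = 296
a_7 = 2·296 + 2·108 = 808

808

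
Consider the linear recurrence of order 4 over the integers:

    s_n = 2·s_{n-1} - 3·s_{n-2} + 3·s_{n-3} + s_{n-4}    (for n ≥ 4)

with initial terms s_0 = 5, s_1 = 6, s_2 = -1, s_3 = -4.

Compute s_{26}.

-256385

s_4 = 2·-4 + -3·-1 + 3·6 + 1·5 = 18
s_5 = 2·18 + -3·-4 + 3·-1 + 1·6 = 51
s_6 = 2·51 + -3·18 + 3·-4 + 1·-1 = 35
s_7 = 2·35 + -3·51 + 3·18 + 1·-4 = -33
s_8 = 2·-33 + -3·35 + 3·51 + 1·18 = 0
s_9 = 2·0 + -3·-33 + 3·35 + 1·51 = 255
s_10 = 2·255 + -3·0 + 3·-33 + 1·35 = 446
s_11 = 2·446 + -3·255 + 3·0 + 1·-33 = 94
s_12 = 2·94 + -3·446 + 3·255 + 1·0 = -385
s_13 = 2·-385 + -3·94 + 3·446 + 1·255 = 541
s_14 = 2·541 + -3·-385 + 3·94 + 1·446 = 2965
s_15 = 2·2965 + -3·541 + 3·-385 + 1·94 = 3246
s_16 = 2·3246 + -3·2965 + 3·541 + 1·-385 = -1165
s_17 = 2·-1165 + -3·3246 + 3·2965 + 1·541 = -2632
s_18 = 2·-2632 + -3·-1165 + 3·3246 + 1·2965 = 10934
s_19 = 2·10934 + -3·-2632 + 3·-1165 + 1·3246 = 29515
s_20 = 2·29515 + -3·10934 + 3·-2632 + 1·-1165 = 17167
s_21 = 2·17167 + -3·29515 + 3·10934 + 1·-2632 = -24041
s_22 = 2·-24041 + -3·17167 + 3·29515 + 1·10934 = -104
s_23 = 2·-104 + -3·-24041 + 3·17167 + 1·29515 = 152931
s_24 = 2·152931 + -3·-104 + 3·-24041 + 1·17167 = 251218
s_25 = 2·251218 + -3·152931 + 3·-104 + 1·-24041 = 19290
s_26 = 2·19290 + -3·251218 + 3·152931 + 1·-104 = -256385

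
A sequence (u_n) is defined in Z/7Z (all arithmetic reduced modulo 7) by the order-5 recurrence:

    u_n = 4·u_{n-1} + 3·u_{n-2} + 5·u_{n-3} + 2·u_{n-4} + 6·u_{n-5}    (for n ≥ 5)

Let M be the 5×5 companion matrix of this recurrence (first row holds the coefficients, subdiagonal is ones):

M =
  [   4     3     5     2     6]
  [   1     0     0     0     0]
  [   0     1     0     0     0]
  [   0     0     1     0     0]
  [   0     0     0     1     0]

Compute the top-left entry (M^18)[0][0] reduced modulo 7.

(M^18)[0][0] is the top entry after applying M 18 times to the unit state (1, 0, 0, 0, 0). Equivalently it is h_{22} for the auxiliary sequence (h_n) obeying the same recurrence with h_4 = 1 and h_i = 0 for 0 ≤ i < 4:
h_5 = 4·1 + 3·0 + 5·0 + 2·0 + 6·0 = 4
h_6 = 4·4 + 3·1 + 5·0 + 2·0 + 6·0 = 5
h_7 = 4·5 + 3·4 + 5·1 + 2·0 + 6·0 = 2
h_8 = 4·2 + 3·5 + 5·4 + 2·1 + 6·0 = 3
h_9 = 4·3 + 3·2 + 5·5 + 2·4 + 6·1 = 1
h_10 = 4·1 + 3·3 + 5·2 + 2·5 + 6·4 = 1
h_11 = 4·1 + 3·1 + 5·3 + 2·2 + 6·5 = 0
h_12 = 4·0 + 3·1 + 5·1 + 2·3 + 6·2 = 5
h_13 = 4·5 + 3·0 + 5·1 + 2·1 + 6·3 = 3
h_14 = 4·3 + 3·5 + 5·0 + 2·1 + 6·1 = 0
h_15 = 4·0 + 3·3 + 5·5 + 2·0 + 6·1 = 5
h_16 = 4·5 + 3·0 + 5·3 + 2·5 + 6·0 = 3
h_17 = 4·3 + 3·5 + 5·0 + 2·3 + 6·5 = 0
h_18 = 4·0 + 3·3 + 5·5 + 2·0 + 6·3 = 3
h_19 = 4·3 + 3·0 + 5·3 + 2·5 + 6·0 = 2
h_20 = 4·2 + 3·3 + 5·0 + 2·3 + 6·5 = 4
h_21 = 4·4 + 3·2 + 5·3 + 2·0 + 6·3 = 6
h_22 = 4·6 + 3·4 + 5·2 + 2·3 + 6·0 = 3

3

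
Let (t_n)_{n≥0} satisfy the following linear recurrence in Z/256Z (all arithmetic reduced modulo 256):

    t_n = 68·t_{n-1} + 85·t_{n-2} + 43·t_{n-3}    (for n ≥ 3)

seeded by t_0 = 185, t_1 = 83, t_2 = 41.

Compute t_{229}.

185

t_3 = 68·41 + 85·83 + 43·185 = 134
t_4 = 68·134 + 85·41 + 43·83 = 38
t_5 = 68·38 + 85·134 + 43·41 = 121
t_6 = 68·121 + 85·38 + 43·134 = 68
t_7 = 68·68 + 85·121 + 43·38 = 159
t_8 = 68·159 + 85·68 + 43·121 = 35
Continuing the recurrence:
  t_9 = 131;  t_10 = 32;  t_11 = 224;  t_12 = 33;  t_13 = 132;  t_14 = 165
  t_15 = 51;  t_16 = 129;  t_17 = 234;  t_18 = 142;  t_19 = 21;  t_20 = 8
  t_21 = 243;  t_22 = 187;  t_23 = 179;  t_24 = 116;  t_25 = 168;  t_26 = 53
  t_27 = 88;  t_28 = 49;  t_29 = 35;  t_30 = 89;  t_31 = 126;  t_32 = 230
  t_33 = 225;  t_34 = 76;  t_35 = 135;  t_36 = 227;  t_37 = 227;  t_38 = 88
  t_39 = 224;  t_40 = 217;  t_41 = 204;  t_42 = 221;  t_43 = 227;  t_44 = 241
  t_45 = 130;  t_46 = 174;  t_47 = 221;  t_48 = 80;  t_49 = 219;  t_50 = 219
  t_51 = 83;  t_52 = 140;  t_53 = 136;  t_54 = 141;  t_55 = 32;  t_56 = 41
  t_57 = 51;  t_58 = 137;  t_59 = 54;  t_60 = 102;  t_61 = 9;  t_62 = 84
  t_63 = 111;  t_64 = 227;  t_65 = 67;  t_66 = 208;  t_67 = 160;  t_68 = 209
  t_69 = 148;  t_70 = 149;  t_71 = 211;  t_72 = 97;  t_73 = 218;  t_74 = 142
  t_75 = 101;  t_76 = 152;  t_77 = 195;  t_78 = 59;  t_79 = 243;  t_80 = 228
  t_81 = 40;  t_82 = 37;  t_83 = 104;  t_84 = 161;  t_85 = 131;  t_86 = 185
  t_87 = 174;  t_88 = 166;  t_89 = 241;  t_90 = 92;  t_91 = 87;  t_92 = 35
  t_93 = 163;  t_94 = 136;  t_95 = 32;  t_96 = 9;  t_97 = 220;  t_98 = 205
  t_99 = 3;  t_100 = 209;  t_101 = 242;  t_102 = 46;  t_103 = 173;  t_104 = 224
  t_105 = 171;  t_106 = 219;  t_107 = 147;  t_108 = 124;  t_109 = 136;  t_110 = 253
  t_111 = 48;  t_112 = 153;  t_113 = 19;  t_114 = 233;  t_115 = 230;  t_116 = 166
  t_117 = 153;  t_118 = 100;  t_119 = 63;  t_120 = 163;  t_121 = 3;  t_122 = 128
  t_123 = 96;  t_124 = 129;  t_125 = 164;  t_126 = 133;  t_127 = 115;  t_128 = 65
  t_129 = 202;  t_130 = 142;  t_131 = 181;  t_132 = 40;  t_133 = 147;  t_134 = 187
  t_135 = 51;  t_136 = 84;  t_137 = 168;  t_138 = 21;  t_139 = 120;  t_140 = 17
  t_141 = 227;  t_142 = 25;  t_143 = 222;  t_144 = 102;  t_145 = 1;  t_146 = 108
  t_147 = 39;  t_148 = 99;  t_149 = 99;  t_150 = 184;  t_151 = 96;  t_152 = 57
  t_153 = 236;  t_154 = 189;  t_155 = 35;  t_156 = 177;  t_157 = 98;  t_158 = 174
  t_159 = 125;  t_160 = 112;  t_161 = 123;  t_162 = 219;  t_163 = 211;  t_164 = 108
  t_165 = 136;  t_166 = 109;  t_167 = 64;  t_168 = 9;  t_169 = 243;  t_170 = 73
  t_171 = 150;  t_172 = 230;  t_173 = 41;  t_174 = 116;  t_175 = 15;  t_176 = 99
  t_177 = 195;  t_178 = 48;  t_179 = 32;  t_180 = 49;  t_181 = 180;  t_182 = 117
  t_183 = 19;  t_184 = 33;  t_185 = 186;  t_186 = 142;  t_187 = 5;  t_188 = 184
  t_189 = 99;  t_190 = 59;  t_191 = 115;  t_192 = 196;  t_193 = 40;  t_194 = 5
  t_195 = 136;  t_196 = 129;  t_197 = 67;  t_198 = 121;  t_199 = 14;  t_200 = 38
  t_201 = 17;  t_202 = 124;  t_203 = 247;  t_204 = 163;  t_205 = 35;  t_206 = 232
  t_207 = 160;  t_208 = 105;  t_209 = 252;  t_210 = 173;  t_211 = 67;  t_212 = 145
  t_213 = 210;  t_214 = 46;  t_215 = 77;  t_216 = 0;  t_217 = 75;  t_218 = 219
  t_219 = 19;  t_220 = 92;  t_221 = 136;  t_222 = 221;  t_223 = 80;  t_224 = 121
  t_225 = 211;  t_226 = 169;  t_227 = 70
t_228 = 68·70 + 85·169 + 43·211 = 38
t_229 = 68·38 + 85·70 + 43·169 = 185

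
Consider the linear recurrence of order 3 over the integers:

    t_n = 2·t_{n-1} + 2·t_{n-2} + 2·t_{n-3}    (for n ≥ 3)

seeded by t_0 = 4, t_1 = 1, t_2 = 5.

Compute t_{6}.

452

t_3 = 2·5 + 2·1 + 2·4 = 20
t_4 = 2·20 + 2·5 + 2·1 = 52
t_5 = 2·52 + 2·20 + 2·5 = 154
t_6 = 2·154 + 2·52 + 2·20 = 452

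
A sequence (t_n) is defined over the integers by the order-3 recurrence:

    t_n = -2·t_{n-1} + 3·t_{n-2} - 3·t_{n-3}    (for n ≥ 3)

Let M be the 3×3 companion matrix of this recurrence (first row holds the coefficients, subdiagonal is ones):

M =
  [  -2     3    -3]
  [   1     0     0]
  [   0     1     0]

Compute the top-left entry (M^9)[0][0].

-25385

(M^9)[0][0] is the top entry after applying M 9 times to the unit state (1, 0, 0). Equivalently it is h_{11} for the auxiliary sequence (h_n) obeying the same recurrence with h_2 = 1 and h_i = 0 for 0 ≤ i < 2:
h_3 = -2·1 + 3·0 + -3·0 = -2
h_4 = -2·-2 + 3·1 + -3·0 = 7
h_5 = -2·7 + 3·-2 + -3·1 = -23
h_6 = -2·-23 + 3·7 + -3·-2 = 73
h_7 = -2·73 + 3·-23 + -3·7 = -236
h_8 = -2·-236 + 3·73 + -3·-23 = 760
h_9 = -2·760 + 3·-236 + -3·73 = -2447
h_10 = -2·-2447 + 3·760 + -3·-236 = 7882
h_11 = -2·7882 + 3·-2447 + -3·760 = -25385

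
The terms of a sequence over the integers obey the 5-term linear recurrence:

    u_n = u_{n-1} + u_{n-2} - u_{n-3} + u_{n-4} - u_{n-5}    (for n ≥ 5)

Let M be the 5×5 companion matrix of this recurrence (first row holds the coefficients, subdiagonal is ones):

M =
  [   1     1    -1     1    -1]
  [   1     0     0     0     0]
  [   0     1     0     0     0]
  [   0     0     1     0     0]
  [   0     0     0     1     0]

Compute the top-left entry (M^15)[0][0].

(M^15)[0][0] is the top entry after applying M 15 times to the unit state (1, 0, 0, 0, 0). Equivalently it is h_{19} for the auxiliary sequence (h_n) obeying the same recurrence with h_4 = 1 and h_i = 0 for 0 ≤ i < 4:
h_5 = 1·1 + 1·0 + -1·0 + 1·0 + -1·0 = 1
h_6 = 1·1 + 1·1 + -1·0 + 1·0 + -1·0 = 2
h_7 = 1·2 + 1·1 + -1·1 + 1·0 + -1·0 = 2
h_8 = 1·2 + 1·2 + -1·1 + 1·1 + -1·0 = 4
h_9 = 1·4 + 1·2 + -1·2 + 1·1 + -1·1 = 4
h_10 = 1·4 + 1·4 + -1·2 + 1·2 + -1·1 = 7
h_11 = 1·7 + 1·4 + -1·4 + 1·2 + -1·2 = 7
h_12 = 1·7 + 1·7 + -1·4 + 1·4 + -1·2 = 12
h_13 = 1·12 + 1·7 + -1·7 + 1·4 + -1·4 = 12
h_14 = 1·12 + 1·12 + -1·7 + 1·7 + -1·4 = 20
h_15 = 1·20 + 1·12 + -1·12 + 1·7 + -1·7 = 20
h_16 = 1·20 + 1·20 + -1·12 + 1·12 + -1·7 = 33
h_17 = 1·33 + 1·20 + -1·20 + 1·12 + -1·12 = 33
h_18 = 1·33 + 1·33 + -1·20 + 1·20 + -1·12 = 54
h_19 = 1·54 + 1·33 + -1·33 + 1·20 + -1·20 = 54

54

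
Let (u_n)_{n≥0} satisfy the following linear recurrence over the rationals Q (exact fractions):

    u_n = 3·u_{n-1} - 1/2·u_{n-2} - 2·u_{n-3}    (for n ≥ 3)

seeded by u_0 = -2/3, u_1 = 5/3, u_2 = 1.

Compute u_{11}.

u_3 = 3·1 + -1/2·5/3 + -2·-2/3 = 7/2
u_4 = 3·7/2 + -1/2·1 + -2·5/3 = 20/3
u_5 = 3·20/3 + -1/2·7/2 + -2·1 = 65/4
u_6 = 3·65/4 + -1/2·20/3 + -2·7/2 = 461/12
u_7 = 3·461/12 + -1/2·65/4 + -2·20/3 = 2251/24
u_8 = 3·2251/24 + -1/2·461/12 + -2·65/4 = 689/3
u_9 = 3·689/3 + -1/2·2251/24 + -2·461/12 = 27133/48
u_10 = 3·27133/48 + -1/2·689/3 + -2·2251/24 = 66883/48
u_11 = 3·66883/48 + -1/2·27133/48 + -2·689/3 = 110023/32

110023/32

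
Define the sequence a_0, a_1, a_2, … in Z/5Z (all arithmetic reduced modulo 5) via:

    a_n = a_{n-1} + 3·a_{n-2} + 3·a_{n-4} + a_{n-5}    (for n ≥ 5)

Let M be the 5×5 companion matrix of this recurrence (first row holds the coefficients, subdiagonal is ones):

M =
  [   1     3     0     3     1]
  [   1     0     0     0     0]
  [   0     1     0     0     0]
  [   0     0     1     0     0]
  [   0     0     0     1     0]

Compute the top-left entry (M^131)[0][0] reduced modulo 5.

4

(M^131)[0][0] is the top entry after applying M 131 times to the unit state (1, 0, 0, 0, 0). Equivalently it is h_{135} for the auxiliary sequence (h_n) obeying the same recurrence with h_4 = 1 and h_i = 0 for 0 ≤ i < 4:
h_5 = 1·1 + 3·0 + 0·0 + 3·0 + 1·0 = 1
h_6 = 1·1 + 3·1 + 0·0 + 3·0 + 1·0 = 4
h_7 = 1·4 + 3·1 + 0·1 + 3·0 + 1·0 = 2
h_8 = 1·2 + 3·4 + 0·1 + 3·1 + 1·0 = 2
h_9 = 1·2 + 3·2 + 0·4 + 3·1 + 1·1 = 2
h_10 = 1·2 + 3·2 + 0·2 + 3·4 + 1·1 = 1
h_11 = 1·1 + 3·2 + 0·2 + 3·2 + 1·4 = 2
h_12 = 1·2 + 3·1 + 0·2 + 3·2 + 1·2 = 3
h_13 = 1·3 + 3·2 + 0·1 + 3·2 + 1·2 = 2
h_14 = 1·2 + 3·3 + 0·2 + 3·1 + 1·2 = 1
h_15 = 1·1 + 3·2 + 0·3 + 3·2 + 1·1 = 4
h_16 = 1·4 + 3·1 + 0·2 + 3·3 + 1·2 = 3
h_17 = 1·3 + 3·4 + 0·1 + 3·2 + 1·3 = 4
h_18 = 1·4 + 3·3 + 0·4 + 3·1 + 1·2 = 3
h_19 = 1·3 + 3·4 + 0·3 + 3·4 + 1·1 = 3
h_20 = 1·3 + 3·3 + 0·4 + 3·3 + 1·4 = 0
h_21 = 1·0 + 3·3 + 0·3 + 3·4 + 1·3 = 4
h_22 = 1·4 + 3·0 + 0·3 + 3·3 + 1·4 = 2
h_23 = 1·2 + 3·4 + 0·0 + 3·3 + 1·3 = 1
h_24 = 1·1 + 3·2 + 0·4 + 3·0 + 1·3 = 0
h_25 = 1·0 + 3·1 + 0·2 + 3·4 + 1·0 = 0
h_26 = 1·0 + 3·0 + 0·1 + 3·2 + 1·4 = 0
h_27 = 1·0 + 3·0 + 0·0 + 3·1 + 1·2 = 0
h_28 = 1·0 + 3·0 + 0·0 + 3·0 + 1·1 = 1
(h_24, h_25, h_26, h_27, h_28) = (0, 0, 0, 0, 1) = (h_0, h_1, h_2, h_3, h_4), so the sequence has period 24.
135 ≡ 15 (mod 24), hence h_135 = h_15 = 4.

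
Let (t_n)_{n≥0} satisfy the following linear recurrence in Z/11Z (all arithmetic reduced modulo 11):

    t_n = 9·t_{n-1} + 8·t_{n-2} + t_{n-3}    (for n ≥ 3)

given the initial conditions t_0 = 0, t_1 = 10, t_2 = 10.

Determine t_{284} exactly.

1

t_3 = 9·10 + 8·10 + 1·0 = 5
t_4 = 9·5 + 8·10 + 1·10 = 3
t_5 = 9·3 + 8·5 + 1·10 = 0
t_6 = 9·0 + 8·3 + 1·5 = 7
t_7 = 9·7 + 8·0 + 1·3 = 0
t_8 = 9·0 + 8·7 + 1·0 = 1
t_9 = 9·1 + 8·0 + 1·7 = 5
t_10 = 9·5 + 8·1 + 1·0 = 9
t_11 = 9·9 + 8·5 + 1·1 = 1
t_12 = 9·1 + 8·9 + 1·5 = 9
t_13 = 9·9 + 8·1 + 1·9 = 10
t_14 = 9·10 + 8·9 + 1·1 = 9
t_15 = 9·9 + 8·10 + 1·9 = 5
t_16 = 9·5 + 8·9 + 1·10 = 6
t_17 = 9·6 + 8·5 + 1·9 = 4
t_18 = 9·4 + 8·6 + 1·5 = 1
t_19 = 9·1 + 8·4 + 1·6 = 3
t_20 = 9·3 + 8·1 + 1·4 = 6
t_21 = 9·6 + 8·3 + 1·1 = 2
t_22 = 9·2 + 8·6 + 1·3 = 3
t_23 = 9·3 + 8·2 + 1·6 = 5
t_24 = 9·5 + 8·3 + 1·2 = 5
t_25 = 9·5 + 8·5 + 1·3 = 0
t_26 = 9·0 + 8·5 + 1·5 = 1
t_27 = 9·1 + 8·0 + 1·5 = 3
t_28 = 9·3 + 8·1 + 1·0 = 2
t_29 = 9·2 + 8·3 + 1·1 = 10
t_30 = 9·10 + 8·2 + 1·3 = 10
t_31 = 9·10 + 8·10 + 1·2 = 7
t_32 = 9·7 + 8·10 + 1·10 = 10
t_33 = 9·10 + 8·7 + 1·10 = 2
t_34 = 9·2 + 8·10 + 1·7 = 6
t_35 = 9·6 + 8·2 + 1·10 = 3
t_36 = 9·3 + 8·6 + 1·2 = 0
t_37 = 9·0 + 8·3 + 1·6 = 8
t_38 = 9·8 + 8·0 + 1·3 = 9
t_39 = 9·9 + 8·8 + 1·0 = 2
t_40 = 9·2 + 8·9 + 1·8 = 10
t_41 = 9·10 + 8·2 + 1·9 = 5
t_42 = 9·5 + 8·10 + 1·2 = 6
t_43 = 9·6 + 8·5 + 1·10 = 5
t_44 = 9·5 + 8·6 + 1·5 = 10
t_45 = 9·10 + 8·5 + 1·6 = 4
t_46 = 9·4 + 8·10 + 1·5 = 0
t_47 = 9·0 + 8·4 + 1·10 = 9
t_48 = 9·9 + 8·0 + 1·4 = 8
t_49 = 9·8 + 8·9 + 1·0 = 1
t_50 = 9·1 + 8·8 + 1·9 = 5
t_51 = 9·5 + 8·1 + 1·8 = 6
t_52 = 9·6 + 8·5 + 1·1 = 7
t_53 = 9·7 + 8·6 + 1·5 = 6
t_54 = 9·6 + 8·7 + 1·6 = 6
t_55 = 9·6 + 8·6 + 1·7 = 10
t_56 = 9·10 + 8·6 + 1·6 = 1
t_57 = 9·1 + 8·10 + 1·6 = 7
t_58 = 9·7 + 8·1 + 1·10 = 4
t_59 = 9·4 + 8·7 + 1·1 = 5
t_60 = 9·5 + 8·4 + 1·7 = 7
t_61 = 9·7 + 8·5 + 1·4 = 8
t_62 = 9·8 + 8·7 + 1·5 = 1
t_63 = 9·1 + 8·8 + 1·7 = 3
t_64 = 9·3 + 8·1 + 1·8 = 10
t_65 = 9·10 + 8·3 + 1·1 = 5
t_66 = 9·5 + 8·10 + 1·3 = 7
t_67 = 9·7 + 8·5 + 1·10 = 3
t_68 = 9·3 + 8·7 + 1·5 = 0
t_69 = 9·0 + 8·3 + 1·7 = 9
t_70 = 9·9 + 8·0 + 1·3 = 7
t_71 = 9·7 + 8·9 + 1·0 = 3
t_72 = 9·3 + 8·7 + 1·9 = 4
t_73 = 9·4 + 8·3 + 1·7 = 1
t_74 = 9·1 + 8·4 + 1·3 = 0
t_75 = 9·0 + 8·1 + 1·4 = 1
t_76 = 9·1 + 8·0 + 1·1 = 10
t_77 = 9·10 + 8·1 + 1·0 = 10
t_78 = 9·10 + 8·10 + 1·1 = 6
t_79 = 9·6 + 8·10 + 1·10 = 1
t_80 = 9·1 + 8·6 + 1·10 = 1
t_81 = 9·1 + 8·1 + 1·6 = 1
t_82 = 9·1 + 8·1 + 1·1 = 7
t_83 = 9·7 + 8·1 + 1·1 = 6
t_84 = 9·6 + 8·7 + 1·1 = 1
t_85 = 9·1 + 8·6 + 1·7 = 9
t_86 = 9·9 + 8·1 + 1·6 = 7
t_87 = 9·7 + 8·9 + 1·1 = 4
t_88 = 9·4 + 8·7 + 1·9 = 2
t_89 = 9·2 + 8·4 + 1·7 = 2
t_90 = 9·2 + 8·2 + 1·4 = 5
t_91 = 9·5 + 8·2 + 1·2 = 8
t_92 = 9·8 + 8·5 + 1·2 = 4
t_93 = 9·4 + 8·8 + 1·5 = 6
t_94 = 9·6 + 8·4 + 1·8 = 6
t_95 = 9·6 + 8·6 + 1·4 = 7
t_96 = 9·7 + 8·6 + 1·6 = 7
t_97 = 9·7 + 8·7 + 1·6 = 4
t_98 = 9·4 + 8·7 + 1·7 = 0
t_99 = 9·0 + 8·4 + 1·7 = 6
t_100 = 9·6 + 8·0 + 1·4 = 3
t_101 = 9·3 + 8·6 + 1·0 = 9
t_102 = 9·9 + 8·3 + 1·6 = 1
t_103 = 9·1 + 8·9 + 1·3 = 7
t_104 = 9·7 + 8·1 + 1·9 = 3
t_105 = 9·3 + 8·7 + 1·1 = 7
t_106 = 9·7 + 8·3 + 1·7 = 6
t_107 = 9·6 + 8·7 + 1·3 = 3
t_108 = 9·3 + 8·6 + 1·7 = 5
t_109 = 9·5 + 8·3 + 1·6 = 9
t_110 = 9·9 + 8·5 + 1·3 = 3
t_111 = 9·3 + 8·9 + 1·5 = 5
t_112 = 9·5 + 8·3 + 1·9 = 1
t_113 = 9·1 + 8·5 + 1·3 = 8
t_114 = 9·8 + 8·1 + 1·5 = 8
t_115 = 9·8 + 8·8 + 1·1 = 5
t_116 = 9·5 + 8·8 + 1·8 = 7
t_117 = 9·7 + 8·5 + 1·8 = 1
t_118 = 9·1 + 8·7 + 1·5 = 4
t_119 = 9·4 + 8·1 + 1·7 = 7
t_120 = 9·7 + 8·4 + 1·1 = 8
t_121 = 9·8 + 8·7 + 1·4 = 0
t_122 = 9·0 + 8·8 + 1·7 = 5
t_123 = 9·5 + 8·0 + 1·8 = 9
t_124 = 9·9 + 8·5 + 1·0 = 0
t_125 = 9·0 + 8·9 + 1·5 = 0
t_126 = 9·0 + 8·0 + 1·9 = 9
t_127 = 9·9 + 8·0 + 1·0 = 4
t_128 = 9·4 + 8·9 + 1·0 = 9
t_129 = 9·9 + 8·4 + 1·9 = 1
t_130 = 9·1 + 8·9 + 1·4 = 8
t_131 = 9·8 + 8·1 + 1·9 = 1
t_132 = 9·1 + 8·8 + 1·1 = 8
t_133 = 9·8 + 8·1 + 1·8 = 0
t_134 = 9·0 + 8·8 + 1·1 = 10
t_135 = 9·10 + 8·0 + 1·8 = 10
(t_133, t_134, t_135) = (0, 10, 10) = (t_0, t_1, t_2), so the sequence has period 133.
284 ≡ 18 (mod 133), hence t_284 = t_18 = 1.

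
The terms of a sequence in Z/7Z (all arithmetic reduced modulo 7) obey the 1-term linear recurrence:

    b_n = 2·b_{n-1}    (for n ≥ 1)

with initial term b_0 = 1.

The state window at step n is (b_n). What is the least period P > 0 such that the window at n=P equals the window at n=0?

n=0: window = (1)
n=1: window = (2)
n=2: window = (4)
n=3: window = (1)
window at n=3 equals window at n=0 → period = 3

3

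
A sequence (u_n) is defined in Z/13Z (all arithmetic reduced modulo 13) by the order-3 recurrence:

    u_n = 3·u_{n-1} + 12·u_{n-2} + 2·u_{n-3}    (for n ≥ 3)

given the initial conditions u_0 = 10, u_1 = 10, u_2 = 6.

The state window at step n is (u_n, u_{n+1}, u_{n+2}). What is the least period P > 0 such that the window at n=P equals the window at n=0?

n=0: window = (10, 10, 6)
n=1: window = (10, 6, 2)
n=2: window = (6, 2, 7)
n=3: window = (2, 7, 5)
n=4: window = (7, 5, 12)
n=5: window = (5, 12, 6)
n=6: window = (12, 6, 3)
n=7: window = (6, 3, 1)
n=8: window = (3, 1, 12)
n=9: window = (1, 12, 2)
n=10: window = (12, 2, 9)
n=11: window = (2, 9, 10)
n=12: window = (9, 10, 12)
n=13: window = (10, 12, 5)
n=14: window = (12, 5, 10)
n=15: window = (5, 10, 10)
n=16: window = (10, 10, 4)
n=17: window = (10, 4, 9)
n=18: window = (4, 9, 4)
n=19: window = (9, 4, 11)
n=20: window = (4, 11, 8)
n=21: window = (11, 8, 8)
n=22: window = (8, 8, 12)
n=23: window = (8, 12, 5)
n=24: window = (12, 5, 6)
n=25: window = (5, 6, 11)
n=26: window = (6, 11, 11)
n=27: window = (11, 11, 8)
n=28: window = (11, 8, 9)
n=29: window = (8, 9, 2)
n=30: window = (9, 2, 0)
n=31: window = (2, 0, 3)
n=32: window = (0, 3, 0)
n=33: window = (3, 0, 10)
n=34: window = (0, 10, 10)
n=35: window = (10, 10, 7)
n=36: window = (10, 7, 5)
n=37: window = (7, 5, 2)
n=38: window = (5, 2, 2)
n=39: window = (2, 2, 1)
n=40: window = (2, 1, 5)
…
n=2194: window = (6, 6, 10)
n=2195: window = (6, 10, 10)
n=2196: window = (10, 10, 6)
window at n=2196 equals window at n=0 → period = 2196

2196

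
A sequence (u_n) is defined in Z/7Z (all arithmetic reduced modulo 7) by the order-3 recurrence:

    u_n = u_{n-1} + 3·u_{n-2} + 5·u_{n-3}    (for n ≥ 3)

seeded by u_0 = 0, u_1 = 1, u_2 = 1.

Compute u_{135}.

u_3 = 1·1 + 3·1 + 5·0 = 4
u_4 = 1·4 + 3·1 + 5·1 = 5
u_5 = 1·5 + 3·4 + 5·1 = 1
u_6 = 1·1 + 3·5 + 5·4 = 1
u_7 = 1·1 + 3·1 + 5·5 = 1
u_8 = 1·1 + 3·1 + 5·1 = 2
u_9 = 1·2 + 3·1 + 5·1 = 3
u_10 = 1·3 + 3·2 + 5·1 = 0
u_11 = 1·0 + 3·3 + 5·2 = 5
u_12 = 1·5 + 3·0 + 5·3 = 6
u_13 = 1·6 + 3·5 + 5·0 = 0
u_14 = 1·0 + 3·6 + 5·5 = 1
u_15 = 1·1 + 3·0 + 5·6 = 3
u_16 = 1·3 + 3·1 + 5·0 = 6
u_17 = 1·6 + 3·3 + 5·1 = 6
u_18 = 1·6 + 3·6 + 5·3 = 4
u_19 = 1·4 + 3·6 + 5·6 = 3
u_20 = 1·3 + 3·4 + 5·6 = 3
u_21 = 1·3 + 3·3 + 5·4 = 4
u_22 = 1·4 + 3·3 + 5·3 = 0
u_23 = 1·0 + 3·4 + 5·3 = 6
u_24 = 1·6 + 3·0 + 5·4 = 5
u_25 = 1·5 + 3·6 + 5·0 = 2
u_26 = 1·2 + 3·5 + 5·6 = 5
u_27 = 1·5 + 3·2 + 5·5 = 1
u_28 = 1·1 + 3·5 + 5·2 = 5
u_29 = 1·5 + 3·1 + 5·5 = 5
u_30 = 1·5 + 3·5 + 5·1 = 4
u_31 = 1·4 + 3·5 + 5·5 = 2
u_32 = 1·2 + 3·4 + 5·5 = 4
u_33 = 1·4 + 3·2 + 5·4 = 2
u_34 = 1·2 + 3·4 + 5·2 = 3
u_35 = 1·3 + 3·2 + 5·4 = 1
u_36 = 1·1 + 3·3 + 5·2 = 6
u_37 = 1·6 + 3·1 + 5·3 = 3
u_38 = 1·3 + 3·6 + 5·1 = 5
u_39 = 1·5 + 3·3 + 5·6 = 2
u_40 = 1·2 + 3·5 + 5·3 = 4
u_41 = 1·4 + 3·2 + 5·5 = 0
u_42 = 1·0 + 3·4 + 5·2 = 1
u_43 = 1·1 + 3·0 + 5·4 = 0
u_44 = 1·0 + 3·1 + 5·0 = 3
u_45 = 1·3 + 3·0 + 5·1 = 1
u_46 = 1·1 + 3·3 + 5·0 = 3
u_47 = 1·3 + 3·1 + 5·3 = 0
u_48 = 1·0 + 3·3 + 5·1 = 0
u_49 = 1·0 + 3·0 + 5·3 = 1
u_50 = 1·1 + 3·0 + 5·0 = 1
(u_48, u_49, u_50) = (0, 1, 1) = (u_0, u_1, u_2), so the sequence has period 48.
135 ≡ 39 (mod 48), hence u_135 = u_39 = 2.

2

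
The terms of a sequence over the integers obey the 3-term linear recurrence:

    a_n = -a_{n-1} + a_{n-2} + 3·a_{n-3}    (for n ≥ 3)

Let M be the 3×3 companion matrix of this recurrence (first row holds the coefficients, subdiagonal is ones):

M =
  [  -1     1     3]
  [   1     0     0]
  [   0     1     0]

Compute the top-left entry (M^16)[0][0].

(M^16)[0][0] is the top entry after applying M 16 times to the unit state (1, 0, 0). Equivalently it is h_{18} for the auxiliary sequence (h_n) obeying the same recurrence with h_2 = 1 and h_i = 0 for 0 ≤ i < 2:
h_3 = -1·1 + 1·0 + 3·0 = -1
h_4 = -1·-1 + 1·1 + 3·0 = 2
h_5 = -1·2 + 1·-1 + 3·1 = 0
h_6 = -1·0 + 1·2 + 3·-1 = -1
h_7 = -1·-1 + 1·0 + 3·2 = 7
h_8 = -1·7 + 1·-1 + 3·0 = -8
h_9 = -1·-8 + 1·7 + 3·-1 = 12
h_10 = -1·12 + 1·-8 + 3·7 = 1
h_11 = -1·1 + 1·12 + 3·-8 = -13
h_12 = -1·-13 + 1·1 + 3·12 = 50
h_13 = -1·50 + 1·-13 + 3·1 = -60
h_14 = -1·-60 + 1·50 + 3·-13 = 71
h_15 = -1·71 + 1·-60 + 3·50 = 19
h_16 = -1·19 + 1·71 + 3·-60 = -128
h_17 = -1·-128 + 1·19 + 3·71 = 360
h_18 = -1·360 + 1·-128 + 3·19 = -431

-431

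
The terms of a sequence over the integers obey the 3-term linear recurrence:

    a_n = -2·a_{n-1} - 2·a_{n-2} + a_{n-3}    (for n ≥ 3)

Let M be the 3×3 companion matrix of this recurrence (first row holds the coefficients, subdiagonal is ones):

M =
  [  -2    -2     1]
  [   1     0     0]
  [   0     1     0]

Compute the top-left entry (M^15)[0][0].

-895

(M^15)[0][0] is the top entry after applying M 15 times to the unit state (1, 0, 0). Equivalently it is h_{17} for the auxiliary sequence (h_n) obeying the same recurrence with h_2 = 1 and h_i = 0 for 0 ≤ i < 2:
h_3 = -2·1 + -2·0 + 1·0 = -2
h_4 = -2·-2 + -2·1 + 1·0 = 2
h_5 = -2·2 + -2·-2 + 1·1 = 1
h_6 = -2·1 + -2·2 + 1·-2 = -8
h_7 = -2·-8 + -2·1 + 1·2 = 16
h_8 = -2·16 + -2·-8 + 1·1 = -15
h_9 = -2·-15 + -2·16 + 1·-8 = -10
h_10 = -2·-10 + -2·-15 + 1·16 = 66
h_11 = -2·66 + -2·-10 + 1·-15 = -127
h_12 = -2·-127 + -2·66 + 1·-10 = 112
h_13 = -2·112 + -2·-127 + 1·66 = 96
h_14 = -2·96 + -2·112 + 1·-127 = -543
h_15 = -2·-543 + -2·96 + 1·112 = 1006
h_16 = -2·1006 + -2·-543 + 1·96 = -830
h_17 = -2·-830 + -2·1006 + 1·-543 = -895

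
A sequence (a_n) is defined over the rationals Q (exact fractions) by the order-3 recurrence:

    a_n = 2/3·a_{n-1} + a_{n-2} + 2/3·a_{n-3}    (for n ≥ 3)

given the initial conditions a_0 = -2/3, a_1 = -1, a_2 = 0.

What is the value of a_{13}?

-52472557/531441

a_3 = 2/3·0 + 1·-1 + 2/3·-2/3 = -13/9
a_4 = 2/3·-13/9 + 1·0 + 2/3·-1 = -44/27
a_5 = 2/3·-44/27 + 1·-13/9 + 2/3·0 = -205/81
a_6 = 2/3·-205/81 + 1·-44/27 + 2/3·-13/9 = -1040/243
a_7 = 2/3·-1040/243 + 1·-205/81 + 2/3·-44/27 = -4717/729
a_8 = 2/3·-4717/729 + 1·-1040/243 + 2/3·-205/81 = -22484/2187
a_9 = 2/3·-22484/2187 + 1·-4717/729 + 2/3·-1040/243 = -106141/6561
a_10 = 2/3·-106141/6561 + 1·-22484/2187 + 2/3·-4717/729 = -499544/19683
a_11 = 2/3·-499544/19683 + 1·-106141/6561 + 2/3·-22484/2187 = -2359069/59049
a_12 = 2/3·-2359069/59049 + 1·-499544/19683 + 2/3·-106141/6561 = -11124572/177147
a_13 = 2/3·-11124572/177147 + 1·-2359069/59049 + 2/3·-499544/19683 = -52472557/531441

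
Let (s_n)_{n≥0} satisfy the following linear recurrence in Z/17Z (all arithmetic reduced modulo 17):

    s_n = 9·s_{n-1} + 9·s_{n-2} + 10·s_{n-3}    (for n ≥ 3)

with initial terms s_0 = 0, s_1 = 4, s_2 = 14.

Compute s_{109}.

6

s_3 = 9·14 + 9·4 + 10·0 = 9
s_4 = 9·9 + 9·14 + 10·4 = 9
s_5 = 9·9 + 9·9 + 10·14 = 13
s_6 = 9·13 + 9·9 + 10·9 = 16
s_7 = 9·16 + 9·13 + 10·9 = 11
s_8 = 9·11 + 9·16 + 10·13 = 16
s_9 = 9·16 + 9·11 + 10·16 = 12
s_10 = 9·12 + 9·16 + 10·11 = 5
s_11 = 9·5 + 9·12 + 10·16 = 7
s_12 = 9·7 + 9·5 + 10·12 = 7
s_13 = 9·7 + 9·7 + 10·5 = 6
s_14 = 9·6 + 9·7 + 10·7 = 0
s_15 = 9·0 + 9·6 + 10·7 = 5
s_16 = 9·5 + 9·0 + 10·6 = 3
s_17 = 9·3 + 9·5 + 10·0 = 4
s_18 = 9·4 + 9·3 + 10·5 = 11
s_19 = 9·11 + 9·4 + 10·3 = 12
s_20 = 9·12 + 9·11 + 10·4 = 9
s_21 = 9·9 + 9·12 + 10·11 = 10
s_22 = 9·10 + 9·9 + 10·12 = 2
s_23 = 9·2 + 9·10 + 10·9 = 11
s_24 = 9·11 + 9·2 + 10·10 = 13
s_25 = 9·13 + 9·11 + 10·2 = 15
s_26 = 9·15 + 9·13 + 10·11 = 5
s_27 = 9·5 + 9·15 + 10·13 = 4
s_28 = 9·4 + 9·5 + 10·15 = 10
s_29 = 9·10 + 9·4 + 10·5 = 6
s_30 = 9·6 + 9·10 + 10·4 = 14
s_31 = 9·14 + 9·6 + 10·10 = 8
s_32 = 9·8 + 9·14 + 10·6 = 3
s_33 = 9·3 + 9·8 + 10·14 = 1
s_34 = 9·1 + 9·3 + 10·8 = 14
s_35 = 9·14 + 9·1 + 10·3 = 12
s_36 = 9·12 + 9·14 + 10·1 = 6
s_37 = 9·6 + 9·12 + 10·14 = 13
s_38 = 9·13 + 9·6 + 10·12 = 2
s_39 = 9·2 + 9·13 + 10·6 = 8
s_40 = 9·8 + 9·2 + 10·13 = 16
s_41 = 9·16 + 9·8 + 10·2 = 15
s_42 = 9·15 + 9·16 + 10·8 = 2
s_43 = 9·2 + 9·15 + 10·16 = 7
s_44 = 9·7 + 9·2 + 10·15 = 10
s_45 = 9·10 + 9·7 + 10·2 = 3
s_46 = 9·3 + 9·10 + 10·7 = 0
s_47 = 9·0 + 9·3 + 10·10 = 8
s_48 = 9·8 + 9·0 + 10·3 = 0
s_49 = 9·0 + 9·8 + 10·0 = 4
s_50 = 9·4 + 9·0 + 10·8 = 14
(s_48, s_49, s_50) = (0, 4, 14) = (s_0, s_1, s_2), so the sequence has period 48.
109 ≡ 13 (mod 48), hence s_109 = s_13 = 6.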